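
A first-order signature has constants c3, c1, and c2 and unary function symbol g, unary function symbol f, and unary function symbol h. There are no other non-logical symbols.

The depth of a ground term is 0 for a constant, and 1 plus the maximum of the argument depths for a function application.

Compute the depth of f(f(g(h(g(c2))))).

depth(g(c2)) = 1 + depth(c2) = 1 + 0 = 1
depth(h(g(c2))) = 1 + depth(g(c2)) = 1 + 1 = 2
depth(g(h(g(c2)))) = 1 + depth(h(g(c2))) = 1 + 2 = 3
depth(f(g(h(g(c2))))) = 1 + depth(g(h(g(c2)))) = 1 + 3 = 4
depth(f(f(g(h(g(c2)))))) = 1 + depth(f(g(h(g(c2))))) = 1 + 4 = 5

5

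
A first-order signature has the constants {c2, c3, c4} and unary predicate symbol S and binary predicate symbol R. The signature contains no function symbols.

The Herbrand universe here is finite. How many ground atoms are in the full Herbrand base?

12

With no function symbols, the Herbrand universe is just the 3 constants.
Ground atoms per predicate: S: 3, R: 3^2 = 9.
Herbrand base size = 3 + 9 = 12.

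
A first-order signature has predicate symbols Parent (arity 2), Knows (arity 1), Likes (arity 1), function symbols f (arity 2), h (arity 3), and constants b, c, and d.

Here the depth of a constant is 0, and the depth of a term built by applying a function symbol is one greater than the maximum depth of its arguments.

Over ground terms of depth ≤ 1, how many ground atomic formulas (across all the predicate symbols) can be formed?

First count ground terms of depth ≤ 1.
Count level by level. With function symbols f/2, h/3, the terms of depth ≤ k are the 3 constants together with each function applied to depth-≤(k−1) tuples, so N_k = 3 + N_{k-1}^2 + N_{k-1}^3.
N_0 = 3
N_1 = 3 + 3^2 + 3^3 = 39
So |H| = 39.
Ground atoms are formed by filling each argument slot of a predicate with a term from H, so an r-ary predicate gives |H|^r atoms:
  Parent: 39^2 = 1521;  Knows: 39;  Likes: 39
Total ground atoms: 1521 + 39 + 39 = 1599.

1599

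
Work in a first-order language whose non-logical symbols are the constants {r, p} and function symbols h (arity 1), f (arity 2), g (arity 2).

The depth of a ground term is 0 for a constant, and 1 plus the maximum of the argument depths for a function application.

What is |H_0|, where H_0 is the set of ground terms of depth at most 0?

2

Count level by level. With function symbols h/1, f/2, g/2, the terms of depth ≤ k are the 2 constants together with each function applied to depth-≤(k−1) tuples, so N_k = 2 + N_{k-1} + N_{k-1}^2 + N_{k-1}^2.
N_0 = 2
Explicitly: r, p.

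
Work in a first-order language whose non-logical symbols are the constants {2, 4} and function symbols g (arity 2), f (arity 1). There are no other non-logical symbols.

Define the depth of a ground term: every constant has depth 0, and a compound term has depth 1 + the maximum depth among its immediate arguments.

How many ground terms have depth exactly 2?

Write N_k for the number of ground terms of depth ≤ k. A term of depth ≤ k is either a constant or a function symbol applied to arguments of depth ≤ k−1, so N_k = 2 + N_{k-1}^2 + N_{k-1}.
N_0 = 2
N_1 = 2 + 2^2 + 2 = 8
N_2 = 2 + 8^2 + 8 = 74
Terms of depth exactly 2: N_2 − N_1 = 74 − 8 = 66.

66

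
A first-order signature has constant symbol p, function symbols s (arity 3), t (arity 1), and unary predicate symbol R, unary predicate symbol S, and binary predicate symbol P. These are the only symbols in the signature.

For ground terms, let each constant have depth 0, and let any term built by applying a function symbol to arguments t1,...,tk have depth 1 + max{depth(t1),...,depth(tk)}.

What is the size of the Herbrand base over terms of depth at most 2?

First count ground terms of depth ≤ 2.
Write N_k for the number of ground terms of depth ≤ k. A term of depth ≤ k is either a constant or a function symbol applied to arguments of depth ≤ k−1, so N_k = 1 + N_{k-1}^3 + N_{k-1}.
N_0 = 1
N_1 = 1 + 1^3 + 1 = 3
N_2 = 1 + 3^3 + 3 = 31
So |H| = 31.
Each predicate of arity r yields |H|^r ground atoms (one per choice of an r-tuple from H):
  R: 31;  S: 31;  P: 31^2 = 961
Total ground atoms: 31 + 31 + 961 = 1023.

1023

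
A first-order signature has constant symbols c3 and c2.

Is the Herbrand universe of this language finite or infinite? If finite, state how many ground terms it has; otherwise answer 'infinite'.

2

There are no function symbols, so every ground term is one of the 2 constants.
The Herbrand universe is {c3, c2}, which is finite with 2 elements.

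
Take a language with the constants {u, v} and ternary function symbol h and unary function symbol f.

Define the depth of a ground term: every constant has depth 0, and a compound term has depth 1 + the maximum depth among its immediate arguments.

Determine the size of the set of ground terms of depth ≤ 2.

1742

If N_k denotes the number of depth-≤k ground terms, the 2 constants give N_0 = 2, and each function symbol of arity r contributes N_{k-1}^r new terms at level k: N_k = 2 + N_{k-1}^3 + N_{k-1}.
N_0 = 2
N_1 = 2 + 2^3 + 2 = 12
N_2 = 2 + 12^3 + 12 = 1742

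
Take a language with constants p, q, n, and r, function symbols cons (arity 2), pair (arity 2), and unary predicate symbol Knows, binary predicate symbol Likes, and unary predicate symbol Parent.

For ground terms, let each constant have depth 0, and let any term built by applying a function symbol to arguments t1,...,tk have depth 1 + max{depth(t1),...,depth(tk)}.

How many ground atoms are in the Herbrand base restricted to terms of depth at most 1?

1368

First count ground terms of depth ≤ 1.
Write N_k for the number of ground terms of depth ≤ k. A term of depth ≤ k is either a constant or a function symbol applied to arguments of depth ≤ k−1, so N_k = 4 + N_{k-1}^2 + N_{k-1}^2.
N_0 = 4
N_1 = 4 + 4^2 + 4^2 = 36
So |H| = 36.
For each predicate symbol, the number of ground atoms is |H| raised to its arity; summing:
  Knows: 36;  Likes: 36^2 = 1296;  Parent: 36
Total ground atoms: 36 + 1296 + 36 = 1368.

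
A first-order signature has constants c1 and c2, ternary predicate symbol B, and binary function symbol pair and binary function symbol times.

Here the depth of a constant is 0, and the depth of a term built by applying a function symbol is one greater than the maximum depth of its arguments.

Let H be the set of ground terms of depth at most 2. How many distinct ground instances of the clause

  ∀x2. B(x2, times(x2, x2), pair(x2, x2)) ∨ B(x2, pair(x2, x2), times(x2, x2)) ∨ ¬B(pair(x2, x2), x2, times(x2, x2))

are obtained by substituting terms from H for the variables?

202

Ground terms of depth ≤ 2:
  If N_k denotes the number of depth-≤k ground terms, the 2 constants give N_0 = 2, and each function symbol of arity r contributes N_{k-1}^r new terms at level k: N_k = 2 + N_{k-1}^2 + N_{k-1}^2.
  N_0 = 2
  N_1 = 2 + 2^2 + 2^2 = 10
  N_2 = 2 + 10^2 + 10^2 = 202
So there are 202 ground terms available for substitution.
The body mentions the single quantified variable x2; since ground terms form a free algebra, no two substitutions collapse to the same formula.
Number of ground instances = 202.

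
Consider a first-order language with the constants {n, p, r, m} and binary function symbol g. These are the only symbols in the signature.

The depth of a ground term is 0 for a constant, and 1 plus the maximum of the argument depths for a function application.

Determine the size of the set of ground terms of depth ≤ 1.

If N_k denotes the number of depth-≤k ground terms, the 4 constants give N_0 = 4, and each function symbol of arity r contributes N_{k-1}^r new terms at level k: N_k = 4 + N_{k-1}^2.
N_0 = 4
N_1 = 4 + 4^2 = 20

20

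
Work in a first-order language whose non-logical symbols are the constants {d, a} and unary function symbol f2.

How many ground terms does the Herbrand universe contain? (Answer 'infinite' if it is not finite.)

The signature has at least one function symbol (f2, arity 1) and at least one constant (d).
Iterating f2 gives infinitely many distinct ground terms: d, f2(d), f2(f2(d)), ...
So the Herbrand universe is infinite.

infinite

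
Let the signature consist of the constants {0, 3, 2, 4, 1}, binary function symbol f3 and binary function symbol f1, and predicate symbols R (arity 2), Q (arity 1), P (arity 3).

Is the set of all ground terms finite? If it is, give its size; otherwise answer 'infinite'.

The signature has at least one function symbol (f3, arity 2) and at least one constant (0).
Iterating f3 gives infinitely many distinct ground terms: 0, f3(0, 0), f3(f3(0, 0), f3(0, 0)), ...
So the Herbrand universe is infinite.

infinite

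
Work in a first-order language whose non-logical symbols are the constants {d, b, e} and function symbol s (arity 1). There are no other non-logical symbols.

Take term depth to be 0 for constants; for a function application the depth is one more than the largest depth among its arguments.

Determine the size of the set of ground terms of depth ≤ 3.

Write N_k for the number of ground terms of depth ≤ k. A term of depth ≤ k is either a constant or a function symbol applied to arguments of depth ≤ k−1, so N_k = 3 + N_{k-1}.
N_0 = 3
N_1 = 3 + 3 = 6
N_2 = 3 + 6 = 9
N_3 = 3 + 9 = 12
Explicitly: d, b, e, s(d), s(b), s(e), s(s(d)), s(s(b)), s(s(e)), s(s(s(d))), s(s(s(b))), s(s(s(e))).

12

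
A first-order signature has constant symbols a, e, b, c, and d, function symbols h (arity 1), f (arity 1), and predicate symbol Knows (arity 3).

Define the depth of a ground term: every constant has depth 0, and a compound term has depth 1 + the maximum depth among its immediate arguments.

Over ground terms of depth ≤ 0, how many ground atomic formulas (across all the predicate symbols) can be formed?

125

First count ground terms of depth ≤ 0.
If N_k denotes the number of depth-≤k ground terms, the 5 constants give N_0 = 5, and each function symbol of arity r contributes N_{k-1}^r new terms at level k: N_k = 5 + N_{k-1} + N_{k-1}.
N_0 = 5
So |H| = 5.
A ground atom is a predicate applied to a tuple of terms from H, so the count is the sum over predicates of |H|^arity:
  Knows: 5^3 = 125
Total ground atoms: 125.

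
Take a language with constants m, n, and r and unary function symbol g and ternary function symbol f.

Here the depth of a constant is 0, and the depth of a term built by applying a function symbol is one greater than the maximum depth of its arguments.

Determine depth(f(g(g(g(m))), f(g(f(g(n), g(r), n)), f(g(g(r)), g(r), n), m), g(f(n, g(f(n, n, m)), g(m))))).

5

depth(g(m)) = 1 + depth(m) = 1 + 0 = 1
depth(g(g(m))) = 1 + depth(g(m)) = 1 + 1 = 2
depth(g(g(g(m)))) = 1 + depth(g(g(m))) = 1 + 2 = 3
depth(g(n)) = 1 + depth(n) = 1 + 0 = 1
depth(g(r)) = 1 + depth(r) = 1 + 0 = 1
depth(f(g(n), g(r), n)) = 1 + max(1, 1, 0) = 2
depth(g(f(g(n), g(r), n))) = 1 + depth(f(g(n), g(r), n)) = 1 + 2 = 3
depth(g(g(r))) = 1 + depth(g(r)) = 1 + 1 = 2
depth(f(g(g(r)), g(r), n)) = 1 + max(2, 1, 0) = 3
depth(f(g(f(g(n), g(r), n)), f(g(g(r)), g(r), n), m)) = 1 + max(3, 3, 0) = 4
depth(f(n, n, m)) = 1 + max(0, 0, 0) = 1
depth(g(f(n, n, m))) = 1 + depth(f(n, n, m)) = 1 + 1 = 2
depth(f(n, g(f(n, n, m)), g(m))) = 1 + max(0, 2, 1) = 3
depth(g(f(n, g(f(n, n, m)), g(m)))) = 1 + depth(f(n, g(f(n, n, m)), g(m))) = 1 + 3 = 4
depth(f(g(g(g(m))), f(g(f(g(n), g(r), n)), f(g(g(r)), g(r), n), m), g(f(n, g(f(n, n, m)), g(m))))) = 1 + max(3, 4, 4) = 5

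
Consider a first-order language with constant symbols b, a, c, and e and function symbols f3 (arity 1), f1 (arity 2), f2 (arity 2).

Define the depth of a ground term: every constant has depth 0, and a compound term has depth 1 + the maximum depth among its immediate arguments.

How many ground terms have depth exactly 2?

Let N_k = |{terms of depth ≤ k}|. Then N_0 = 4 and N_k = 4 + N_{k-1} + N_{k-1}^2 + N_{k-1}^2 for k ≥ 1 (one summand per function symbol, arity giving the exponent).
N_0 = 4
N_1 = 4 + 4 + 4^2 + 4^2 = 40
N_2 = 4 + 40 + 40^2 + 40^2 = 3244
Terms of depth exactly 2: N_2 − N_1 = 3244 − 40 = 3204.

3204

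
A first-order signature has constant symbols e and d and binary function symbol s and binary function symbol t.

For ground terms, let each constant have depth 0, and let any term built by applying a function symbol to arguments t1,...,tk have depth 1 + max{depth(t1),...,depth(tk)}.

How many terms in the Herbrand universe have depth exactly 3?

81408

Write N_k for the number of ground terms of depth ≤ k. A term of depth ≤ k is either a constant or a function symbol applied to arguments of depth ≤ k−1, so N_k = 2 + N_{k-1}^2 + N_{k-1}^2.
N_0 = 2
N_1 = 2 + 2^2 + 2^2 = 10
N_2 = 2 + 10^2 + 10^2 = 202
N_3 = 2 + 202^2 + 202^2 = 81610
Terms of depth exactly 3: N_3 − N_2 = 81610 − 202 = 81408.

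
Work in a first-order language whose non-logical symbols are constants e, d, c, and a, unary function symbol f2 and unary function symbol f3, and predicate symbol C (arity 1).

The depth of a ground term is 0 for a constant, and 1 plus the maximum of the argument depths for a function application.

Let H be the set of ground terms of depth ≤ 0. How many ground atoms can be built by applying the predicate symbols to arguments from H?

4

First count ground terms of depth ≤ 0.
Write N_k for the number of ground terms of depth ≤ k. A term of depth ≤ k is either a constant or a function symbol applied to arguments of depth ≤ k−1, so N_k = 4 + N_{k-1} + N_{k-1}.
N_0 = 4
Explicitly: e, d, c, a.
So |H| = 4.
Ground atoms are formed by filling each argument slot of a predicate with a term from H, so an r-ary predicate gives |H|^r atoms:
  C: 4
Total ground atoms: 4.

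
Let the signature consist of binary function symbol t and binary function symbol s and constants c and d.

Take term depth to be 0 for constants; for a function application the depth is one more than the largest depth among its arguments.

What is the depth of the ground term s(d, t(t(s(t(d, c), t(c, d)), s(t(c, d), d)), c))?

depth(t(d, c)) = 1 + max(0, 0) = 1
depth(t(c, d)) = 1 + max(0, 0) = 1
depth(s(t(d, c), t(c, d))) = 1 + max(1, 1) = 2
depth(s(t(c, d), d)) = 1 + max(1, 0) = 2
depth(t(s(t(d, c), t(c, d)), s(t(c, d), d))) = 1 + max(2, 2) = 3
depth(t(t(s(t(d, c), t(c, d)), s(t(c, d), d)), c)) = 1 + max(3, 0) = 4
depth(s(d, t(t(s(t(d, c), t(c, d)), s(t(c, d), d)), c))) = 1 + max(0, 4) = 5

5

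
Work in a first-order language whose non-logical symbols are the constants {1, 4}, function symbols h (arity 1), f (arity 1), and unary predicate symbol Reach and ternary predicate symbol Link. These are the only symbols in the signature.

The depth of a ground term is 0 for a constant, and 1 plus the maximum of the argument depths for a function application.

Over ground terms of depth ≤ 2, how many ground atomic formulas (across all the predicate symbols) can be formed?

First count ground terms of depth ≤ 2.
Write N_k for the number of ground terms of depth ≤ k. A term of depth ≤ k is either a constant or a function symbol applied to arguments of depth ≤ k−1, so N_k = 2 + N_{k-1} + N_{k-1}.
N_0 = 2
N_1 = 2 + 2 + 2 = 6
N_2 = 2 + 6 + 6 = 14
So |H| = 14.
Ground atoms are formed by filling each argument slot of a predicate with a term from H, so an r-ary predicate gives |H|^r atoms:
  Reach: 14;  Link: 14^3 = 2744
Total ground atoms: 14 + 2744 = 2758.

2758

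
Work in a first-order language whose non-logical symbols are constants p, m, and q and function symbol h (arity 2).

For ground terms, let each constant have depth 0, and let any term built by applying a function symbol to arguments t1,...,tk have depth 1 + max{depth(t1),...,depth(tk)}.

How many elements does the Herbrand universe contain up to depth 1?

12

Write N_k for the number of ground terms of depth ≤ k. A term of depth ≤ k is either a constant or a function symbol applied to arguments of depth ≤ k−1, so N_k = 3 + N_{k-1}^2.
N_0 = 3
N_1 = 3 + 3^2 = 12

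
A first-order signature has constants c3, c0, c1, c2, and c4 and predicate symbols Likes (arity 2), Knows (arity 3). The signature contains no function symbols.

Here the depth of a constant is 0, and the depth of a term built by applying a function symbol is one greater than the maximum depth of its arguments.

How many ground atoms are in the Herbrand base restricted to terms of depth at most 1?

First count ground terms of depth ≤ 1.
With no function symbols every ground term is a constant, so there are exactly 5 ground terms at every depth bound.
N_0 = 5
N_1 = 5
Explicitly: c3, c0, c1, c2, c4.
So |H| = 5.
Each predicate of arity r yields |H|^r ground atoms (one per choice of an r-tuple from H):
  Likes: 5^2 = 25;  Knows: 5^3 = 125
Total ground atoms: 25 + 125 = 150.

150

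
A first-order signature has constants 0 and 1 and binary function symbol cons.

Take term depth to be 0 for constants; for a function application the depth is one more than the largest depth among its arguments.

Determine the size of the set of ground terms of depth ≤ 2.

38

Write N_k for the number of ground terms of depth ≤ k. A term of depth ≤ k is either a constant or a function symbol applied to arguments of depth ≤ k−1, so N_k = 2 + N_{k-1}^2.
N_0 = 2
N_1 = 2 + 2^2 = 6
N_2 = 2 + 6^2 = 38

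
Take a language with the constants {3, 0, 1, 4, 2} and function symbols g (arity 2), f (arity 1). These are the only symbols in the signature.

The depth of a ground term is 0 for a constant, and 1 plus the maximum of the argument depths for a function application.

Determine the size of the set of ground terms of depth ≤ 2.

1265

If N_k denotes the number of depth-≤k ground terms, the 5 constants give N_0 = 5, and each function symbol of arity r contributes N_{k-1}^r new terms at level k: N_k = 5 + N_{k-1}^2 + N_{k-1}.
N_0 = 5
N_1 = 5 + 5^2 + 5 = 35
N_2 = 5 + 35^2 + 35 = 1265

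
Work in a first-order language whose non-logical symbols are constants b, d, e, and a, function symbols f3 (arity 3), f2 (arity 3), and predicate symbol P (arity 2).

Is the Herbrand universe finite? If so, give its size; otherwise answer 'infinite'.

The signature has at least one function symbol (f3, arity 3) and at least one constant (b).
Iterating f3 gives infinitely many distinct ground terms: b, f3(b, b, b), f3(f3(b, b, b), f3(b, b, b), f3(b, b, b)), ...
So the Herbrand universe is infinite.

infinite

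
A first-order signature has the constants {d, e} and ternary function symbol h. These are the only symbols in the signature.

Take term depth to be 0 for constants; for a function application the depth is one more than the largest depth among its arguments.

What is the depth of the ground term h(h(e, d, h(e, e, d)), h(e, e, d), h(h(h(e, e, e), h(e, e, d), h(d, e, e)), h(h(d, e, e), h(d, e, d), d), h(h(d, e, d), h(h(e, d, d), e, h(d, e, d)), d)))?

5

depth(h(e, e, d)) = 1 + max(0, 0, 0) = 1
depth(h(e, d, h(e, e, d))) = 1 + max(0, 0, 1) = 2
depth(h(e, e, e)) = 1 + max(0, 0, 0) = 1
depth(h(d, e, e)) = 1 + max(0, 0, 0) = 1
depth(h(h(e, e, e), h(e, e, d), h(d, e, e))) = 1 + max(1, 1, 1) = 2
depth(h(d, e, d)) = 1 + max(0, 0, 0) = 1
depth(h(h(d, e, e), h(d, e, d), d)) = 1 + max(1, 1, 0) = 2
depth(h(e, d, d)) = 1 + max(0, 0, 0) = 1
depth(h(h(e, d, d), e, h(d, e, d))) = 1 + max(1, 0, 1) = 2
depth(h(h(d, e, d), h(h(e, d, d), e, h(d, e, d)), d)) = 1 + max(1, 2, 0) = 3
depth(h(h(h(e, e, e), h(e, e, d), h(d, e, e)), h(h(d, e, e), h(d, e, d), d), h(h(d, e, d), h(h(e, d, d), e, h(d, e, d)), d))) = 1 + max(2, 2, 3) = 4
depth(h(h(e, d, h(e, e, d)), h(e, e, d), h(h(h(e, e, e), h(e, e, d), h(d, e, e)), h(h(d, e, e), h(d, e, d), d), h(h(d, e, d), h(h(e, d, d), e, h(d, e, d)), d)))) = 1 + max(2, 1, 4) = 5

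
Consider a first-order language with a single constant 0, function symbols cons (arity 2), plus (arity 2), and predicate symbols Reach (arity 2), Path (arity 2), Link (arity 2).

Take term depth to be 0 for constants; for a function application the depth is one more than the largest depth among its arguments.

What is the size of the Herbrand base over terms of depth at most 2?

First count ground terms of depth ≤ 2.
Count level by level. With function symbols cons/2, plus/2, the terms of depth ≤ k are the 1 constant together with each function applied to depth-≤(k−1) tuples, so N_k = 1 + N_{k-1}^2 + N_{k-1}^2.
N_0 = 1
N_1 = 1 + 1^2 + 1^2 = 3
N_2 = 1 + 3^2 + 3^2 = 19
So |H| = 19.
A ground atom is a predicate applied to a tuple of terms from H, so the count is the sum over predicates of |H|^arity:
  Reach: 19^2 = 361;  Path: 19^2 = 361;  Link: 19^2 = 361
Total ground atoms: 361 + 361 + 361 = 1083.

1083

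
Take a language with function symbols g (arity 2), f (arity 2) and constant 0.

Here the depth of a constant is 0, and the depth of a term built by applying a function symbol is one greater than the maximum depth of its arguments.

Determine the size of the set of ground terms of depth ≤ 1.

3

If N_k denotes the number of depth-≤k ground terms, the 1 constant gives N_0 = 1, and each function symbol of arity r contributes N_{k-1}^r new terms at level k: N_k = 1 + N_{k-1}^2 + N_{k-1}^2.
N_0 = 1
N_1 = 1 + 1^2 + 1^2 = 3
Explicitly: 0, g(0, 0), f(0, 0).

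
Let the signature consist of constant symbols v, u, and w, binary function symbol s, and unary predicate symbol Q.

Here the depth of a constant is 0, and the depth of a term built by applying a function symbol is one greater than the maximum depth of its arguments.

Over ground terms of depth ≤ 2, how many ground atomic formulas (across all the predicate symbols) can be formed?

147

First count ground terms of depth ≤ 2.
If N_k denotes the number of depth-≤k ground terms, the 3 constants give N_0 = 3, and each function symbol of arity r contributes N_{k-1}^r new terms at level k: N_k = 3 + N_{k-1}^2.
N_0 = 3
N_1 = 3 + 3^2 = 12
N_2 = 3 + 12^2 = 147
So |H| = 147.
For each predicate symbol, the number of ground atoms is |H| raised to its arity; summing:
  Q: 147
Total ground atoms: 147.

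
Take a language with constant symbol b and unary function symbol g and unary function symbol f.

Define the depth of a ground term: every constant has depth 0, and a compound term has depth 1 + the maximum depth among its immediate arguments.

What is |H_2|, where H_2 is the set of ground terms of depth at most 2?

7

Let N_k count ground terms of depth at most k. Each non-constant term of depth ≤ k is some function symbol applied to depth-≤(k−1) arguments, giving N_k = 1 + N_{k-1} + N_{k-1}.
N_0 = 1
N_1 = 1 + 1 + 1 = 3
N_2 = 1 + 3 + 3 = 7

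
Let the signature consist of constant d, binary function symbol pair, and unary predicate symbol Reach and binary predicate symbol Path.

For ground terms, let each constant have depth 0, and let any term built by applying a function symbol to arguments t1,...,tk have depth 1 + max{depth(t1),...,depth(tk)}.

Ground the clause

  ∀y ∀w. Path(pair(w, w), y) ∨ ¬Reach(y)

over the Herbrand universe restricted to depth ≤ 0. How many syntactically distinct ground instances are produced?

Ground terms of depth ≤ 0:
  Let N_k count ground terms of depth at most k. Each non-constant term of depth ≤ k is some function symbol applied to depth-≤(k−1) arguments, giving N_k = 1 + N_{k-1}^2.
  N_0 = 1
  Explicitly: d.
So there is exactly 1 ground term available for substitution.
The clause has 2 distinct variables (y, w), each appearing in the body. In the free term algebra distinct substitutions yield syntactically distinct ground instances.
Number of ground instances = 1^2 = 1.

1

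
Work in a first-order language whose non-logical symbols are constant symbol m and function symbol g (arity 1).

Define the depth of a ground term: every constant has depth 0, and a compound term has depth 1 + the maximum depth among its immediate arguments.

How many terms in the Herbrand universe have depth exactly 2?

Count level by level. With function symbols g/1, the terms of depth ≤ k are the 1 constant together with each function applied to depth-≤(k−1) tuples, so N_k = 1 + N_{k-1}.
N_0 = 1
N_1 = 1 + 1 = 2
N_2 = 1 + 2 = 3
Terms of depth exactly 2: N_2 − N_1 = 3 − 2 = 1.

1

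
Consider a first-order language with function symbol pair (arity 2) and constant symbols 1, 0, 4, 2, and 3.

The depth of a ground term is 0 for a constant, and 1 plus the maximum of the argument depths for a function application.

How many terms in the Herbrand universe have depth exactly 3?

818125

If N_k denotes the number of depth-≤k ground terms, the 5 constants give N_0 = 5, and each function symbol of arity r contributes N_{k-1}^r new terms at level k: N_k = 5 + N_{k-1}^2.
N_0 = 5
N_1 = 5 + 5^2 = 30
N_2 = 5 + 30^2 = 905
N_3 = 5 + 905^2 = 819030
Terms of depth exactly 3: N_3 − N_2 = 819030 − 905 = 818125.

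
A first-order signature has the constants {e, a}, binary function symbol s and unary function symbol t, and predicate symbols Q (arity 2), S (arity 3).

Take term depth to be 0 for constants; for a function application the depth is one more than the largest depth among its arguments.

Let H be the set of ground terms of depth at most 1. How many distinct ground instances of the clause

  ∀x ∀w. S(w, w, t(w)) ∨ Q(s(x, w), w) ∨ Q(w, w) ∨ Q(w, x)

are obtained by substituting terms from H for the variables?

Ground terms of depth ≤ 1:
  Write N_k for the number of ground terms of depth ≤ k. A term of depth ≤ k is either a constant or a function symbol applied to arguments of depth ≤ k−1, so N_k = 2 + N_{k-1}^2 + N_{k-1}.
  N_0 = 2
  N_1 = 2 + 2^2 + 2 = 8
  Explicitly: e, a, s(e, e), s(e, a), s(a, e), s(a, a), t(e), t(a).
So there are 8 ground terms available for substitution.
The body mentions every one of the 2 quantified variables; since ground terms form a free algebra, no two substitutions collapse to the same formula.
Number of ground instances = 8^2 = 64.

64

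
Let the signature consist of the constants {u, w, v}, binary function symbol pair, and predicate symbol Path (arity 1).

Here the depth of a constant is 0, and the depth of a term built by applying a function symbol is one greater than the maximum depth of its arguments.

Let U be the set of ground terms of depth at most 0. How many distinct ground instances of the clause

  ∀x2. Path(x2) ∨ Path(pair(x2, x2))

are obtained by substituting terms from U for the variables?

Ground terms of depth ≤ 0:
  If N_k denotes the number of depth-≤k ground terms, the 3 constants give N_0 = 3, and each function symbol of arity r contributes N_{k-1}^r new terms at level k: N_k = 3 + N_{k-1}^2.
  N_0 = 3
So there are 3 ground terms available for substitution.
The clause has 1 distinct variable (x2), which appears in the body. In the free term algebra distinct substitutions yield syntactically distinct ground instances.
Number of ground instances = 3.

3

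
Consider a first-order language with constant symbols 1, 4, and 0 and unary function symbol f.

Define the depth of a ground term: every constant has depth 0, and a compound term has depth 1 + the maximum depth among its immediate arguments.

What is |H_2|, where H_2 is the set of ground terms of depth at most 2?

Let N_k = |{terms of depth ≤ k}|. Then N_0 = 3 and N_k = 3 + N_{k-1} for k ≥ 1 (one summand per function symbol, arity giving the exponent).
N_0 = 3
N_1 = 3 + 3 = 6
N_2 = 3 + 6 = 9

9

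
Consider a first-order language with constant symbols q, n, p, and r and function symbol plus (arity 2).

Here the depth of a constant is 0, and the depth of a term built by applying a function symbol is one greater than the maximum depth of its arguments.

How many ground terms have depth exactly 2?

Let N_k = |{terms of depth ≤ k}|. Then N_0 = 4 and N_k = 4 + N_{k-1}^2 for k ≥ 1 (one summand per function symbol, arity giving the exponent).
N_0 = 4
N_1 = 4 + 4^2 = 20
N_2 = 4 + 20^2 = 404
Terms of depth exactly 2: N_2 − N_1 = 404 − 20 = 384.

384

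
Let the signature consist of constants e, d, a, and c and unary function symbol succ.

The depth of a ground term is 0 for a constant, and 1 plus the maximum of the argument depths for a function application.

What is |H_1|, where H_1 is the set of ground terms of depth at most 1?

Let N_k = |{terms of depth ≤ k}|. Then N_0 = 4 and N_k = 4 + N_{k-1} for k ≥ 1 (one summand per function symbol, arity giving the exponent).
N_0 = 4
N_1 = 4 + 4 = 8
Explicitly: e, d, a, c, succ(e), succ(d), succ(a), succ(c).

8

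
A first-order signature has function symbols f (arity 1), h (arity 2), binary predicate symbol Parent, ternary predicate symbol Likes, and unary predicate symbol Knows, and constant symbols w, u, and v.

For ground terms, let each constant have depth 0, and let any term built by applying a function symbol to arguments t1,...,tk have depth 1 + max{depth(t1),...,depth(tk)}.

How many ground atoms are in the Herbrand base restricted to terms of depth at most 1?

First count ground terms of depth ≤ 1.
Write N_k for the number of ground terms of depth ≤ k. A term of depth ≤ k is either a constant or a function symbol applied to arguments of depth ≤ k−1, so N_k = 3 + N_{k-1} + N_{k-1}^2.
N_0 = 3
N_1 = 3 + 3 + 3^2 = 15
So |H| = 15.
Ground atoms are formed by filling each argument slot of a predicate with a term from H, so an r-ary predicate gives |H|^r atoms:
  Parent: 15^2 = 225;  Likes: 15^3 = 3375;  Knows: 15
Total ground atoms: 225 + 3375 + 15 = 3615.

3615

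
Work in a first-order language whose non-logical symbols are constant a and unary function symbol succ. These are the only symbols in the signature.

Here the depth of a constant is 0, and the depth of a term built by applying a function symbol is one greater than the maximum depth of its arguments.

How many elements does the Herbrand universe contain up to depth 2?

Write N_k for the number of ground terms of depth ≤ k. A term of depth ≤ k is either a constant or a function symbol applied to arguments of depth ≤ k−1, so N_k = 1 + N_{k-1}.
N_0 = 1
N_1 = 1 + 1 = 2
N_2 = 1 + 2 = 3
Explicitly: a, succ(a), succ(succ(a)).

3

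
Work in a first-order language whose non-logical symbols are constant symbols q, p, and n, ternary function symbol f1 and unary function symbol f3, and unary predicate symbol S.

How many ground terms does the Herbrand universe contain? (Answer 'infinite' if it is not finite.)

infinite

The signature has at least one function symbol (f1, arity 3) and at least one constant (q).
Iterating f1 gives infinitely many distinct ground terms: q, f1(q, q, q), f1(f1(q, q, q), f1(q, q, q), f1(q, q, q)), ...
So the Herbrand universe is infinite.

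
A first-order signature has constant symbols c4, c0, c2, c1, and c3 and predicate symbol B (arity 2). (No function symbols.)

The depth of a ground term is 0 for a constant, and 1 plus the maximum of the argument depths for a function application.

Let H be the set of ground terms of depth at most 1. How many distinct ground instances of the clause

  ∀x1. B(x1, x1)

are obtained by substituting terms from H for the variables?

Ground terms of depth ≤ 1:
  With no function symbols every ground term is a constant, so there are exactly 5 ground terms at every depth bound.
  N_0 = 5
  N_1 = 5
So there are 5 ground terms available for substitution.
The variable x1 ranges independently over the available ground terms, and distinct assignments produce distinct instances.
Number of ground instances = 5.

5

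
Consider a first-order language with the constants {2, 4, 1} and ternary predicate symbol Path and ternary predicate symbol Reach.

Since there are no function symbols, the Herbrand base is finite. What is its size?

54

With no function symbols, the Herbrand universe is just the 3 constants.
Ground atoms per predicate: Path: 3^3 = 27, Reach: 3^3 = 27.
Herbrand base size = 27 + 27 = 54.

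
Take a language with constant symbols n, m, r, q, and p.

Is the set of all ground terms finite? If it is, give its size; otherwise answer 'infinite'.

5

There are no function symbols, so every ground term is one of the 5 constants.
The Herbrand universe is {n, m, r, q, p}, which is finite with 5 elements.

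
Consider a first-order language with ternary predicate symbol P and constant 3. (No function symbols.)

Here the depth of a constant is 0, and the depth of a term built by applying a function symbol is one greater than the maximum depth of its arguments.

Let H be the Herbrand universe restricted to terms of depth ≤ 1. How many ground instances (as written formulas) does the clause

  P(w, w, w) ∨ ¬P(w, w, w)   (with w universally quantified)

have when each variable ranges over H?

1

Ground terms of depth ≤ 1:
  With no function symbols every ground term is a constant, so there is exactly 1 ground term at every depth bound.
  N_0 = 1
  N_1 = 1
So there is exactly 1 ground term available for substitution.
There is 1 variable to instantiate (w),  occurring in at least one literal, so different choices give different ground instances.
Number of ground instances = 1.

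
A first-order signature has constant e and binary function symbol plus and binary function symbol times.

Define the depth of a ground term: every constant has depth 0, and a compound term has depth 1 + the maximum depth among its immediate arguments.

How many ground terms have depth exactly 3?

Let N_k count ground terms of depth at most k. Each non-constant term of depth ≤ k is some function symbol applied to depth-≤(k−1) arguments, giving N_k = 1 + N_{k-1}^2 + N_{k-1}^2.
N_0 = 1
N_1 = 1 + 1^2 + 1^2 = 3
N_2 = 1 + 3^2 + 3^2 = 19
N_3 = 1 + 19^2 + 19^2 = 723
Terms of depth exactly 3: N_3 − N_2 = 723 − 19 = 704.

704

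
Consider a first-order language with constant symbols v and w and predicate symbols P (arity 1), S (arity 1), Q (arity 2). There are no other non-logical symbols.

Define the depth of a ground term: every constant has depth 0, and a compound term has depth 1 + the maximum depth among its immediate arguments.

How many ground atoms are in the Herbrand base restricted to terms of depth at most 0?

First count ground terms of depth ≤ 0.
With no function symbols every ground term is a constant, so there are exactly 2 ground terms at every depth bound.
N_0 = 2
So |H| = 2.
Ground atoms are formed by filling each argument slot of a predicate with a term from H, so an r-ary predicate gives |H|^r atoms:
  P: 2;  S: 2;  Q: 2^2 = 4
Total ground atoms: 2 + 2 + 4 = 8.

8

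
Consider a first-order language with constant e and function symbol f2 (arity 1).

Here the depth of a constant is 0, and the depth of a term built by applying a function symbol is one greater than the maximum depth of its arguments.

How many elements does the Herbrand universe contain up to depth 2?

3

Let N_k = |{terms of depth ≤ k}|. Then N_0 = 1 and N_k = 1 + N_{k-1} for k ≥ 1 (one summand per function symbol, arity giving the exponent).
N_0 = 1
N_1 = 1 + 1 = 2
N_2 = 1 + 2 = 3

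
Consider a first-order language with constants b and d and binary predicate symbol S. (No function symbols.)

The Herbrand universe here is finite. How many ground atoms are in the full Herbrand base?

4

With no function symbols, the Herbrand universe is just the 2 constants.
Ground atoms per predicate: S: 2^2 = 4.
Herbrand base size = 4 = 4.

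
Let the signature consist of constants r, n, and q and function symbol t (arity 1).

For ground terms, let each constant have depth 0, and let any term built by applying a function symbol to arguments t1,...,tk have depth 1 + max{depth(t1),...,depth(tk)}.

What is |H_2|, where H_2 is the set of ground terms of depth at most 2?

Let N_k count ground terms of depth at most k. Each non-constant term of depth ≤ k is some function symbol applied to depth-≤(k−1) arguments, giving N_k = 3 + N_{k-1}.
N_0 = 3
N_1 = 3 + 3 = 6
N_2 = 3 + 6 = 9

9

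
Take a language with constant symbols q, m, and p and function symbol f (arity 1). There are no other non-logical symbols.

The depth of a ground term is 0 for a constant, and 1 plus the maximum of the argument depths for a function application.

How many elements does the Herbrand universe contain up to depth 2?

9

Count level by level. With function symbols f/1, the terms of depth ≤ k are the 3 constants together with each function applied to depth-≤(k−1) tuples, so N_k = 3 + N_{k-1}.
N_0 = 3
N_1 = 3 + 3 = 6
N_2 = 3 + 6 = 9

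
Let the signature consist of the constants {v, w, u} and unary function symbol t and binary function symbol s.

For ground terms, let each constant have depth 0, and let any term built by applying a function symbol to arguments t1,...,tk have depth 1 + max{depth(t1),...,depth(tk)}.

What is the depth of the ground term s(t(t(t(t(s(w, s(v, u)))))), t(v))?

depth(s(v, u)) = 1 + max(0, 0) = 1
depth(s(w, s(v, u))) = 1 + max(0, 1) = 2
depth(t(s(w, s(v, u)))) = 1 + depth(s(w, s(v, u))) = 1 + 2 = 3
depth(t(t(s(w, s(v, u))))) = 1 + depth(t(s(w, s(v, u)))) = 1 + 3 = 4
depth(t(t(t(s(w, s(v, u)))))) = 1 + depth(t(t(s(w, s(v, u))))) = 1 + 4 = 5
depth(t(t(t(t(s(w, s(v, u))))))) = 1 + depth(t(t(t(s(w, s(v, u)))))) = 1 + 5 = 6
depth(t(v)) = 1 + depth(v) = 1 + 0 = 1
depth(s(t(t(t(t(s(w, s(v, u)))))), t(v))) = 1 + max(6, 1) = 7

7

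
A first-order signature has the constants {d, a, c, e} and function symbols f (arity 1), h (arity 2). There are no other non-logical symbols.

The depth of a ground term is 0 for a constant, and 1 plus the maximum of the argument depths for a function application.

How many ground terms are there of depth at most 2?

604

Count level by level. With function symbols f/1, h/2, the terms of depth ≤ k are the 4 constants together with each function applied to depth-≤(k−1) tuples, so N_k = 4 + N_{k-1} + N_{k-1}^2.
N_0 = 4
N_1 = 4 + 4 + 4^2 = 24
N_2 = 4 + 24 + 24^2 = 604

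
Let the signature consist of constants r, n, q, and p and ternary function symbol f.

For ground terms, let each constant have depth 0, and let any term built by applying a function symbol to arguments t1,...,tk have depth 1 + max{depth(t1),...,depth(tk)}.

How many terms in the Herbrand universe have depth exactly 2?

314368

Count level by level. With function symbols f/3, the terms of depth ≤ k are the 4 constants together with each function applied to depth-≤(k−1) tuples, so N_k = 4 + N_{k-1}^3.
N_0 = 4
N_1 = 4 + 4^3 = 68
N_2 = 4 + 68^3 = 314436
Terms of depth exactly 2: N_2 − N_1 = 314436 − 68 = 314368.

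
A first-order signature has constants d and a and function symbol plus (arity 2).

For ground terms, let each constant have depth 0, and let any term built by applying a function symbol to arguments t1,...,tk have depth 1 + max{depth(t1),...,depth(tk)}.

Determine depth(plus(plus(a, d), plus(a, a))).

depth(plus(a, d)) = 1 + max(0, 0) = 1
depth(plus(a, a)) = 1 + max(0, 0) = 1
depth(plus(plus(a, d), plus(a, a))) = 1 + max(1, 1) = 2

2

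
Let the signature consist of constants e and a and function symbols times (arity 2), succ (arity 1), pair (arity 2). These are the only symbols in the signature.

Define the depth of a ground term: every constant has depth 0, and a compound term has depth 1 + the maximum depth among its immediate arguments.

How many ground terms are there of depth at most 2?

302

Count level by level. With function symbols times/2, succ/1, pair/2, the terms of depth ≤ k are the 2 constants together with each function applied to depth-≤(k−1) tuples, so N_k = 2 + N_{k-1}^2 + N_{k-1} + N_{k-1}^2.
N_0 = 2
N_1 = 2 + 2^2 + 2 + 2^2 = 12
N_2 = 2 + 12^2 + 12 + 12^2 = 302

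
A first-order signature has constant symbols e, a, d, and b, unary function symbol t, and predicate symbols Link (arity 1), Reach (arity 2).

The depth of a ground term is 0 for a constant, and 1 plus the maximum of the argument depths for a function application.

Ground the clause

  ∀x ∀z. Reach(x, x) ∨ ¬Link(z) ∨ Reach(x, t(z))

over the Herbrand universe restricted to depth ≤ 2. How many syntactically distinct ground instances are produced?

Ground terms of depth ≤ 2:
  Write N_k for the number of ground terms of depth ≤ k. A term of depth ≤ k is either a constant or a function symbol applied to arguments of depth ≤ k−1, so N_k = 4 + N_{k-1}.
  N_0 = 4
  N_1 = 4 + 4 = 8
  N_2 = 4 + 8 = 12
So there are 12 ground terms available for substitution.
The clause has 2 distinct variables (x, z), each appearing in the body. In the free term algebra distinct substitutions yield syntactically distinct ground instances.
Number of ground instances = 12^2 = 144.

144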